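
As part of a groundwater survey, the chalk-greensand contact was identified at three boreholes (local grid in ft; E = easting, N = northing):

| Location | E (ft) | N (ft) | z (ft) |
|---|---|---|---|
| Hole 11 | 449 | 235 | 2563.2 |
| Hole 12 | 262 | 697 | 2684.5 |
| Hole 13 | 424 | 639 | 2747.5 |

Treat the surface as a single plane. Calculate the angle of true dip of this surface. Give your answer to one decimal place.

36.8°

Let the plane be z = a·E + b·N + c.
Hole 12−Hole 11: −187a + 462b = 121.3;  Hole 13−Hole 11: −25a + 404b = 184.3.
Solving gives a = 0.56473, b = 0.49113.
Gradient magnitude |∇z| = √(a² + b²) = √(0.31892 + 0.24121) = 0.74842.
True dip = arctan(0.74842) = 36.8°, dipping toward SW (azimuth ≈ 229°).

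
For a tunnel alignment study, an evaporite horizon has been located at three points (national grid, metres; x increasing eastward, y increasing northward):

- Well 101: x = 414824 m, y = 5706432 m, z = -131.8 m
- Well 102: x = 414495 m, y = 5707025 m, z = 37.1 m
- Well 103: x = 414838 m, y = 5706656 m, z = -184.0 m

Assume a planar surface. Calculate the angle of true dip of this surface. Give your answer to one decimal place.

Two edge vectors: Well 101→Well 102 = (-329, 593, 168.9), Well 101→Well 103 = (14, 224, -52.2).
Normal n = (Well 101→Well 102) × (Well 101→Well 103) = (-68788.2, -14809.2, -81998).
So ∂z/∂x = −n_x/n_z = −0.83890 and ∂z/∂y = −n_y/n_z = −0.18060.
Gradient magnitude |∇z| = √(a² + b²) = √(0.70375 + 0.03262) = 0.85812.
True dip = arctan(0.85812) = 40.6°, dipping toward ENE (azimuth ≈ 078°).

40.6°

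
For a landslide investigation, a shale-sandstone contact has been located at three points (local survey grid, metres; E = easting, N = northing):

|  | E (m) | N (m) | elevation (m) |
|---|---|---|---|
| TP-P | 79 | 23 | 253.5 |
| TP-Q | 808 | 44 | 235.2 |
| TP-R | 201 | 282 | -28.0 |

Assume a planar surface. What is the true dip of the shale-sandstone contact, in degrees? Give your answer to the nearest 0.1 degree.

47.5°

Let the plane be z = a·E + b·N + c.
TP-Q−TP-P: 729a + 21b = −18.3;  TP-R−TP-P: 122a + 259b = −281.5.
Solving gives a = 0.00629, b = −1.08984.
Gradient magnitude |∇z| = √(a² + b²) = √(0.00004 + 1.18774) = 1.08985.
True dip = arctan(1.08985) = 47.5°, dipping toward N (azimuth ≈ 360°).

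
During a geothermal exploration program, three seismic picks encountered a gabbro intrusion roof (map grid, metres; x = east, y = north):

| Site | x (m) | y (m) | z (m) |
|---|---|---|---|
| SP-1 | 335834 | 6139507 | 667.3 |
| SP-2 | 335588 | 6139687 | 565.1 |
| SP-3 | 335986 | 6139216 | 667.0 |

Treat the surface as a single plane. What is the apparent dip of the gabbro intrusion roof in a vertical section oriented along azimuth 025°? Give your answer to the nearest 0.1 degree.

Two edge vectors: SP-1→SP-2 = (-246, 180, -102.2), SP-1→SP-3 = (152, -291, -0.3).
Normal n = (SP-1→SP-2) × (SP-1→SP-3) = (-29794.2, -15608.2, 44226).
So ∂z/∂x = −n_x/n_z = 0.67368 and ∂z/∂y = −n_y/n_z = 0.35292.
Unit vector along 025° is (sin 25°, cos 25°) = (0.4226, 0.9063).
Slope in that direction = a·(0.4226) + b·(0.9063) = 0.60456.
Apparent dip = arctan|0.60456| = 31.2° (true dip is 37.3°, so apparent ≤ true as expected).

31.2°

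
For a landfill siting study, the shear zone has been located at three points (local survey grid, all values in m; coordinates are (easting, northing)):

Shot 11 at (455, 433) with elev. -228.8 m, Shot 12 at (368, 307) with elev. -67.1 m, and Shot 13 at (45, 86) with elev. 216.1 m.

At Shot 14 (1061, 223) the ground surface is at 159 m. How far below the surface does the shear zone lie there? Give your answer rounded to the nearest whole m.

Two edge vectors: Shot 11→Shot 12 = (-87, -126, 161.7), Shot 11→Shot 13 = (-410, -347, 444.9).
Normal n = (Shot 11→Shot 12) × (Shot 11→Shot 13) = (52.5, -27590.7, -21471).
So ∂z/∂E = −n_x/n_z = 0.00245 and ∂z/∂N = −n_y/n_z = −1.28502.
Intercept c from Shot 11: -228.8 − 1.11 + 556.41 = 326.50.
At (1061, 223): z_contact = 2.6 − 286.6 + 326.50 = 42.5 m.
Depth below ground = 159 − 42.5 = 116 m.

116 m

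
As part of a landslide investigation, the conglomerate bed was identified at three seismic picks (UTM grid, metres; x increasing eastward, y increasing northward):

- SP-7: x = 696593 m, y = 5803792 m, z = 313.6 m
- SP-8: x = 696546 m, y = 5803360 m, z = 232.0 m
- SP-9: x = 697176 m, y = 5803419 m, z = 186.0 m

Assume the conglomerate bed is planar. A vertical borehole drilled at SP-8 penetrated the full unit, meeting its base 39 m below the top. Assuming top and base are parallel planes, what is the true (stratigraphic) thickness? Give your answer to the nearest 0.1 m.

38.1 m

Two edge vectors: SP-7→SP-8 = (-47, -432, -81.6), SP-7→SP-9 = (583, -373, -127.6).
Normal n = (SP-7→SP-8) × (SP-7→SP-9) = (24686.4, -53570, 269387).
So ∂z/∂x = −n_x/n_z = −0.09164 and ∂z/∂y = −n_y/n_z = 0.19886.
|∇z| = √(a²+b²) = 0.21896, so dip δ = arctan(0.21896) = 12.35°.
True thickness = vertical thickness × cos δ = 39 × cos 12.35° = 38.1 m.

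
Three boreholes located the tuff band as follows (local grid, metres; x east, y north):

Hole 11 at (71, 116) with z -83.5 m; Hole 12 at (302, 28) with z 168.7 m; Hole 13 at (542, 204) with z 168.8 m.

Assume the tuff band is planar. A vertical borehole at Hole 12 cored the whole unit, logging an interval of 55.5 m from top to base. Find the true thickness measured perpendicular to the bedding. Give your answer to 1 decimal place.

35.3 m

Let the plane be z = a·x + b·y + c.
Hole 12−Hole 11: 231a − 88b = 252.2;  Hole 13−Hole 11: 471a + 88b = 252.3.
Solving gives a = 0.71866, b = −0.97942.
|∇z| = √(a²+b²) = 1.21480, so dip δ = arctan(1.21480) = 50.54°.
True thickness = vertical thickness × cos δ = 55.5 × cos 50.54° = 35.3 m.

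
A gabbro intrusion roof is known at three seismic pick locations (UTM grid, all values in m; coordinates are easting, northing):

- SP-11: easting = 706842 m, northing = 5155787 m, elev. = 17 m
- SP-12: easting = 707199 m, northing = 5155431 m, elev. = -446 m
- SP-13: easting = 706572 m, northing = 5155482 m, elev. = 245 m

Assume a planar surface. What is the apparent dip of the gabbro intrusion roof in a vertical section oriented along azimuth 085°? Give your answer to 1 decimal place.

Let the plane be z = a·easting + b·northing + c.
SP-12−SP-11: 357a − 356b = −463;  SP-13−SP-11: −270a − 305b = 228.
Solving gives a = −1.08477, b = 0.21275.
Unit vector along 085° is (sin 85°, cos 85°) = (0.9962, 0.0872).
Slope in that direction = a·(0.9962) + b·(0.0872) = −1.06210.
Apparent dip = arctan|1.06210| = 46.7° (true dip is 47.9°, so apparent ≤ true as expected).

46.7°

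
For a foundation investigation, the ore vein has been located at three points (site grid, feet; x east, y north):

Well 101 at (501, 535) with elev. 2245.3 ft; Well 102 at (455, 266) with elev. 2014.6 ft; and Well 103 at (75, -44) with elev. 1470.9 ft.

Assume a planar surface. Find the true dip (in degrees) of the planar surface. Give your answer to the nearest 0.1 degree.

48.0°

Let the plane be z = a·x + b·y + c.
Well 102−Well 101: −46a − 269b = −230.7;  Well 103−Well 101: −426a − 579b = −774.4.
Solving gives a = 0.84969, b = 0.71232.
Gradient magnitude |∇z| = √(a² + b²) = √(0.72196 + 0.50740) = 1.10877.
True dip = arctan(1.10877) = 48.0°, dipping toward SW (azimuth ≈ 230°).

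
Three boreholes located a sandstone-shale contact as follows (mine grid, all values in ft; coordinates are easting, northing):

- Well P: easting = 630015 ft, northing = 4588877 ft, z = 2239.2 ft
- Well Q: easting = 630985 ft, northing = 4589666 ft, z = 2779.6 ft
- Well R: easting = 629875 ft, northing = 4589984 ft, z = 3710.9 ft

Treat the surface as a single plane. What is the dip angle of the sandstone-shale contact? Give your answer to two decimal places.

53.58°

Two edge vectors: Well P→Well Q = (970, 789, 540.4), Well P→Well R = (-140, 1107, 1471.7).
Normal n = (Well P→Well Q) × (Well P→Well R) = (562948.5, -1503205, 1184250).
So ∂z/∂easting = −n_x/n_z = −0.47536 and ∂z/∂northing = −n_y/n_z = 1.26933.
Gradient magnitude |∇z| = √(a² + b²) = √(0.22597 + 1.61120) = 1.35542.
True dip = arctan(1.35542) = 53.58°, dipping toward SSE (azimuth ≈ 159°).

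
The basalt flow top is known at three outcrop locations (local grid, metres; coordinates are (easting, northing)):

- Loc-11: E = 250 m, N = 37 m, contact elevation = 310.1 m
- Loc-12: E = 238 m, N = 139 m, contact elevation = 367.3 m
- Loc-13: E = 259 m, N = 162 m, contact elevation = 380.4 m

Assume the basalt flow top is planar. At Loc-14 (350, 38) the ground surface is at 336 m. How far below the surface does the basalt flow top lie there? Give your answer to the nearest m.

Let the plane be z = a·E + b·N + c.
Loc-12−Loc-11: −12a + 102b = 57.2;  Loc-13−Loc-11: 9a + 125b = 70.3.
Solving gives a = 0.00852, b = 0.56179.
Then c = 310.1 − a·250 − b·37 = 287.18.
At (350, 38): z_contact = 3.0 + 21.3 + 287.18 = 311.5 m.
Depth below ground = 336 − 311.5 = 24 m.

24 m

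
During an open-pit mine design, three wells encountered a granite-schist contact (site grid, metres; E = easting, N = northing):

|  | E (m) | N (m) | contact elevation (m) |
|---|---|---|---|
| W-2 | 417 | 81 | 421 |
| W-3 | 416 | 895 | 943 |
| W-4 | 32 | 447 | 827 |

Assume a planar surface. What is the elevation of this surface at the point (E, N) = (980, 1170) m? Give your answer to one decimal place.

868.0 m

Let the plane be z = a·E + b·N + c.
W-3−W-2: −1a + 814b = 522;  W-4−W-2: −385a + 366b = 406.
Solving gives a = −0.445435, b = 0.640730.
Then c = 421 − a·417 − b·81 = 554.85.
At (980, 1170): z = −436.5 + 749.7 + 554.85 = 868.0 m.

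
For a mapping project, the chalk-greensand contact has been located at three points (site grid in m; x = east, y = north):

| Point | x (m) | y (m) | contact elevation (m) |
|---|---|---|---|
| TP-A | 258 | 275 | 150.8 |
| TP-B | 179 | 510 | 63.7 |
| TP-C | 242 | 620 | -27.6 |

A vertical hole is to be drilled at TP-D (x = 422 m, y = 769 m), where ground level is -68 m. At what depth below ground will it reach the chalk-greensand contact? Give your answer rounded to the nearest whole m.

131 m

Let the plane be z = a·x + b·y + c.
TP-B−TP-A: −79a + 235b = −87.1;  TP-C−TP-A: −16a + 345b = −178.4.
Solving gives a = −0.50541, b = −0.54054.
Then c = 150.8 − a·258 − b·275 = 429.84.
At (422, 769): z_contact = −213.3 − 415.7 + 429.84 = -199.1 m.
Depth below ground = -68 − (-199.1) = 131 m.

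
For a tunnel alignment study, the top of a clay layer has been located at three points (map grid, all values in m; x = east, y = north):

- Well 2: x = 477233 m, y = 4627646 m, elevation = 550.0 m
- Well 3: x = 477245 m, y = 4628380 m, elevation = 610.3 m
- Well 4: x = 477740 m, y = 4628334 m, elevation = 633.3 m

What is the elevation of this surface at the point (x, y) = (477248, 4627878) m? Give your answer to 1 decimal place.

569.7 m

Two edge vectors: Well 2→Well 3 = (12, 734, 60.3), Well 2→Well 4 = (507, 688, 83.3).
Normal n = (Well 2→Well 3) × (Well 2→Well 4) = (19655.8, 29572.5, -363882).
So ∂z/∂x = −n_x/n_z = 0.054016962 and ∂z/∂y = −n_y/n_z = 0.081269477.
Intercept c from Well 2: 550 − 25778.68 − 376086.37 = −401315.05.
At (477248, 4627878): z = 25779.5 + 376105.2 − 401315.05 = 569.7 m.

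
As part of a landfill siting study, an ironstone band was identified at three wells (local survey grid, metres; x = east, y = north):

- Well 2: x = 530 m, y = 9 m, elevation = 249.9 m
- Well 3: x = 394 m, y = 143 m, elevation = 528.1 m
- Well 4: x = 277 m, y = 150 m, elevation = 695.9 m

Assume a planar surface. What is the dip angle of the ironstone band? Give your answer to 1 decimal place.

Two edge vectors: Well 2→Well 3 = (-136, 134, 278.2), Well 2→Well 4 = (-253, 141, 446).
Normal n = (Well 2→Well 3) × (Well 2→Well 4) = (20537.8, -9728.6, 14726).
So ∂z/∂x = −n_x/n_z = −1.39466 and ∂z/∂y = −n_y/n_z = 0.66064.
Gradient magnitude |∇z| = √(a² + b²) = √(1.94508 + 0.43645) = 1.54322.
True dip = arctan(1.54322) = 57.1°, dipping toward ESE (azimuth ≈ 115°).

57.1°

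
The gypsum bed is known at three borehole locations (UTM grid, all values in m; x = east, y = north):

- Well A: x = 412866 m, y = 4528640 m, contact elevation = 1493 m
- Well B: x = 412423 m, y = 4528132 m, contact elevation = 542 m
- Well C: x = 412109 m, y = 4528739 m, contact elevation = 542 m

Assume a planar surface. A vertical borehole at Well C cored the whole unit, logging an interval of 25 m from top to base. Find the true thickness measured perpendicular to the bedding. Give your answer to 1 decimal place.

Two edge vectors: Well A→Well B = (-443, -508, -951), Well A→Well C = (-757, 99, -951).
Normal n = (Well A→Well B) × (Well A→Well C) = (577257, 298614, -428413).
So ∂z/∂x = −n_x/n_z = 1.34743 and ∂z/∂y = −n_y/n_z = 0.69702.
|∇z| = √(a²+b²) = 1.51704, so dip δ = arctan(1.51704) = 56.61°.
True thickness = vertical thickness × cos δ = 25 × cos 56.61° = 13.8 m.

13.8 m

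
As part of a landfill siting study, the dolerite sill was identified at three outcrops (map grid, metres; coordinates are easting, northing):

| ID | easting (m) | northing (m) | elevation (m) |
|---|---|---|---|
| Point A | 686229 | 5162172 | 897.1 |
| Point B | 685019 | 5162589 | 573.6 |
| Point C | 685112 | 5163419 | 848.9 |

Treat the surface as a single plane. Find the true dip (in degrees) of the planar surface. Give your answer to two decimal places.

25.10°

Two edge vectors: Point A→Point B = (-1210, 417, -323.5), Point A→Point C = (-1117, 1247, -48.2).
Normal n = (Point A→Point B) × (Point A→Point C) = (383305.1, 303027.5, -1043081).
So ∂z/∂easting = −n_x/n_z = 0.36747 and ∂z/∂northing = −n_y/n_z = 0.29051.
Gradient magnitude |∇z| = √(a² + b²) = √(0.13504 + 0.08440) = 0.46844.
True dip = arctan(0.46844) = 25.10°, dipping toward SW (azimuth ≈ 232°).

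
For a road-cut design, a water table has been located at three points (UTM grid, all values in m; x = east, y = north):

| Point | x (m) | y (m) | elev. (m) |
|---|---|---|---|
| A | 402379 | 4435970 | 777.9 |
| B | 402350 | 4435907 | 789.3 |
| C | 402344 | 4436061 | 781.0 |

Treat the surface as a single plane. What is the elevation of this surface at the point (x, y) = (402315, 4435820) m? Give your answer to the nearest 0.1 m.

Two edge vectors: A→B = (-29, -63, 11.4), A→C = (-35, 91, 3.1).
Normal n = (A→B) × (A→C) = (-1232.7, -309.1, -4844).
So ∂z/∂x = −n_x/n_z = −0.254479769 and ∂z/∂y = −n_y/n_z = −0.063810900.
Intercept c from A: 777.9 + 102397.31 + 283063.24 = 386238.45.
At (402315, 4435820): z = −102381.0 − 283053.7 + 386238.45 = 803.8 m.

803.8 m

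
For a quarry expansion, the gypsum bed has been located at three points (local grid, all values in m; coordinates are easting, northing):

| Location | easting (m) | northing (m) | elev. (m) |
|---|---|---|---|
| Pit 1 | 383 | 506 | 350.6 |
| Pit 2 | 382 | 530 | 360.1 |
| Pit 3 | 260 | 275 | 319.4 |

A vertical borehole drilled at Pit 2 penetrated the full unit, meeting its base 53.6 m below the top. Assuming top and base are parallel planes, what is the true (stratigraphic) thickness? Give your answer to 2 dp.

46.16 m

Let the plane be z = a·easting + b·northing + c.
Pit 2−Pit 1: −1a + 24b = 9.5;  Pit 3−Pit 1: −123a − 231b = −31.2.
Solving gives a = −0.45419, b = 0.37691.
|∇z| = √(a²+b²) = 0.59021, so dip δ = arctan(0.59021) = 30.55°.
True thickness = vertical thickness × cos δ = 53.6 × cos 30.55° = 46.16 m.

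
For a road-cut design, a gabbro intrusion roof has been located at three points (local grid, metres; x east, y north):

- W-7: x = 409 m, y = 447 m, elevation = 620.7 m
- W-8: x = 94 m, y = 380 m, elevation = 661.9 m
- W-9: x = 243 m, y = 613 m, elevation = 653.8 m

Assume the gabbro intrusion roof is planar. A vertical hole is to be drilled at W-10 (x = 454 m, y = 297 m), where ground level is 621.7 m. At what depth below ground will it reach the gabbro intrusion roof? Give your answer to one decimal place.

Two edge vectors: W-7→W-8 = (-315, -67, 41.2), W-7→W-9 = (-166, 166, 33.1).
Normal n = (W-7→W-8) × (W-7→W-9) = (-9056.9, 3587.3, -63412).
So ∂z/∂x = −n_x/n_z = −0.14283 and ∂z/∂y = −n_y/n_z = 0.05657.
Intercept c from W-7: 620.7 + 58.42 − 25.29 = 653.83.
At (454, 297): z_contact = −64.84 + 16.80 + 653.83 = 605.79 m.
Depth below ground = 621.7 − 605.79 = 15.9 m.

15.9 m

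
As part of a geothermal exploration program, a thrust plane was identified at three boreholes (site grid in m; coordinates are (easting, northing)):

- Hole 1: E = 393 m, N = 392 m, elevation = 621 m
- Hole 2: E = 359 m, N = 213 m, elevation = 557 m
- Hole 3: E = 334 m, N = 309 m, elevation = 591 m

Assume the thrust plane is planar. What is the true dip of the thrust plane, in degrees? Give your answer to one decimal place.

Let the plane be z = a·E + b·N + c.
Hole 2−Hole 1: −34a − 179b = −64;  Hole 3−Hole 1: −59a − 83b = −30.
Solving gives a = 0.00749, b = 0.35612.
Gradient magnitude |∇z| = √(a² + b²) = √(0.00006 + 0.12682) = 0.35620.
True dip = arctan(0.35620) = 19.6°, dipping toward S (azimuth ≈ 181°).

19.6°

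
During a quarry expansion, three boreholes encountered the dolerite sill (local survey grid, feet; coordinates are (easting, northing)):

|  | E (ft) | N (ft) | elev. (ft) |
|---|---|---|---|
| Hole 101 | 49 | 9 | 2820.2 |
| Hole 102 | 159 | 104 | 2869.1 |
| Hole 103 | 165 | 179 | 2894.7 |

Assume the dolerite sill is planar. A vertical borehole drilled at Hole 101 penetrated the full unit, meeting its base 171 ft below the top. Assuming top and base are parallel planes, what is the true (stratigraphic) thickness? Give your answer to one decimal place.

Let the plane be z = a·E + b·N + c.
Hole 102−Hole 101: 110a + 95b = 48.9;  Hole 103−Hole 101: 116a + 170b = 74.5.
Solving gives a = 0.16087, b = 0.32846.
|∇z| = √(a²+b²) = 0.36574, so dip δ = arctan(0.36574) = 20.09°.
True thickness = vertical thickness × cos δ = 171 × cos 20.09° = 160.6 ft.

160.6 ft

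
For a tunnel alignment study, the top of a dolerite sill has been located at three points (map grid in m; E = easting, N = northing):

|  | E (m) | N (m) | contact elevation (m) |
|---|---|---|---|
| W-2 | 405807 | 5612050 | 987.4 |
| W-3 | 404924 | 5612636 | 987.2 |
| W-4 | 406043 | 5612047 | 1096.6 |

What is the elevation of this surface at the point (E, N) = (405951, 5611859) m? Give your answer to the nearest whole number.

Two edge vectors: W-2→W-3 = (-883, 586, -0.2), W-2→W-4 = (236, -3, 109.2).
Normal n = (W-2→W-3) × (W-2→W-4) = (63990.6, 96376.4, -135647).
So ∂z/∂E = −n_x/n_z = 0.47174357 and ∂z/∂N = −n_y/n_z = 0.71049415.
Intercept c from W-2: 987.4 − 191436.84 − 3987328.70 = −4177778.14.
At (405951, 5611859): z = 191504.8 + 3987193.0 − 4177778.14 = 919.6 m.

920 m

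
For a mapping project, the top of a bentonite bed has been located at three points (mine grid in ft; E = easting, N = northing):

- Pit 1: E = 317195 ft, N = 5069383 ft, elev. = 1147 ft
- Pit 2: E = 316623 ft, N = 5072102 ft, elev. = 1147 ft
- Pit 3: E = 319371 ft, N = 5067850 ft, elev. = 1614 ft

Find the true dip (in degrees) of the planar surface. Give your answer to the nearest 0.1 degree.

Two edge vectors: Pit 1→Pit 2 = (-572, 2719, 0), Pit 1→Pit 3 = (2176, -1533, 467).
Normal n = (Pit 1→Pit 2) × (Pit 1→Pit 3) = (1269773, 267124, -5039668).
So ∂z/∂E = −n_x/n_z = 0.25196 and ∂z/∂N = −n_y/n_z = 0.05300.
Gradient magnitude |∇z| = √(a² + b²) = √(0.06348 + 0.00281) = 0.25747.
True dip = arctan(0.25747) = 14.4°, dipping toward WSW (azimuth ≈ 258°).

14.4°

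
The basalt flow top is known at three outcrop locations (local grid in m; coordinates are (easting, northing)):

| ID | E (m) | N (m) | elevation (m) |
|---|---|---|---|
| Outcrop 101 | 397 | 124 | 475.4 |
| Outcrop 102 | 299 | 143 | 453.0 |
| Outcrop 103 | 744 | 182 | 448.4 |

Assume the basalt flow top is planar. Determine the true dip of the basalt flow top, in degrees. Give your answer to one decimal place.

Let the plane be z = a·E + b·N + c.
Outcrop 102−Outcrop 101: −98a + 19b = −22.4;  Outcrop 103−Outcrop 101: 347a + 58b = −27.
Solving gives a = 0.06404, b = −0.84864.
Gradient magnitude |∇z| = √(a² + b²) = √(0.00410 + 0.72020) = 0.85106.
True dip = arctan(0.85106) = 40.4°, dipping toward N (azimuth ≈ 356°).

40.4°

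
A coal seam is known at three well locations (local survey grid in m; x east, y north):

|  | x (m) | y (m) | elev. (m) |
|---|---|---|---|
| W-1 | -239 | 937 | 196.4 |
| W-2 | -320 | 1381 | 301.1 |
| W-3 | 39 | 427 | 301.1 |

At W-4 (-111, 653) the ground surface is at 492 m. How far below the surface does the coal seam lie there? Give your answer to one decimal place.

Let the plane be z = a·x + b·y + c.
W-2−W-1: −81a + 444b = 104.7;  W-3−W-1: 278a − 510b = 104.7.
Solving gives a = 1.216286, b = 0.457701.
Then c = 196.4 − a·-239 − b·937 = 58.23.
At (-111, 653): z_contact = −135.01 + 298.88 + 58.23 = 222.10 m.
Depth below ground = 492 − 222.10 = 269.9 m.

269.9 m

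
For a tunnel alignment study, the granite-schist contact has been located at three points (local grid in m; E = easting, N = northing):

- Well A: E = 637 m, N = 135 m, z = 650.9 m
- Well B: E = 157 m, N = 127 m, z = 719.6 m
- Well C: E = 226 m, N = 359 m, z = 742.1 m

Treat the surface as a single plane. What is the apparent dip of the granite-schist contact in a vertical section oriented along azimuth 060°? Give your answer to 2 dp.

3.20°

Two edge vectors: Well A→Well B = (-480, -8, 68.7), Well A→Well C = (-411, 224, 91.2).
Normal n = (Well A→Well B) × (Well A→Well C) = (-16118.4, 15540.3, -110808).
So ∂z/∂E = −n_x/n_z = −0.14546 and ∂z/∂N = −n_y/n_z = 0.14025.
Unit vector along 060° is (sin 60°, cos 60°) = (0.8660, 0.5000).
Slope in that direction = a·(0.8660) + b·(0.5000) = −0.05585.
Apparent dip = arctan|0.05585| = 3.20° (true dip is 11.4°, so apparent ≤ true as expected).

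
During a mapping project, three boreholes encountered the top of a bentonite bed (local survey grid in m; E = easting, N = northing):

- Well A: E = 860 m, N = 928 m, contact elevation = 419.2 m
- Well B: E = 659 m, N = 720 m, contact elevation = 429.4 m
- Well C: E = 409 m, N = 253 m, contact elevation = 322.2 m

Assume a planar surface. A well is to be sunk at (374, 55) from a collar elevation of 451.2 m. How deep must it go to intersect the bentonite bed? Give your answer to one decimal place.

220.3 m

Let the plane be z = a·E + b·N + c.
Well B−Well A: −201a − 208b = 10.2;  Well C−Well A: −451a − 675b = −97.
Solving gives a = −0.64636, b = 0.57557.
Then c = 419.2 − a·860 − b·928 = 440.94.
At (374, 55): z_contact = −241.74 + 31.66 + 440.94 = 230.86 m.
Depth below ground = 451.2 − 230.86 = 220.3 m.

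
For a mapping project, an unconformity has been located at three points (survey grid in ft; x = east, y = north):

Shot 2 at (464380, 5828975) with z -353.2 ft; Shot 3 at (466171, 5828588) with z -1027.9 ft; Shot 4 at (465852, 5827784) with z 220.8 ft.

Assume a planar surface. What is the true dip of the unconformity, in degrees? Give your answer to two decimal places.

Two edge vectors: Shot 2→Shot 3 = (1791, -387, -674.7), Shot 2→Shot 4 = (1472, -1191, 574).
Normal n = (Shot 2→Shot 3) × (Shot 2→Shot 4) = (-1025705.7, -2021192.4, -1563417).
So ∂z/∂x = −n_x/n_z = −0.65607 and ∂z/∂y = −n_y/n_z = −1.29280.
Gradient magnitude |∇z| = √(a² + b²) = √(0.43042 + 1.67134) = 1.44975.
True dip = arctan(1.44975) = 55.40°, dipping toward NNE (azimuth ≈ 027°).

55.40°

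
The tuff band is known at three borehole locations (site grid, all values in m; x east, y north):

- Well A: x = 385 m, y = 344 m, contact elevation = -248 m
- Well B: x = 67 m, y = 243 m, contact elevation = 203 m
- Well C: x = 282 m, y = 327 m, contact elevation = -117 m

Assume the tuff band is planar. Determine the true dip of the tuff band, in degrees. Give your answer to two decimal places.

55.77°

Two edge vectors: Well A→Well B = (-318, -101, 451), Well A→Well C = (-103, -17, 131).
Normal n = (Well A→Well B) × (Well A→Well C) = (-5564, -4795, -4997).
So ∂z/∂x = −n_x/n_z = −1.11347 and ∂z/∂y = −n_y/n_z = −0.95958.
Gradient magnitude |∇z| = √(a² + b²) = √(1.23981 + 0.92079) = 1.46990.
True dip = arctan(1.46990) = 55.77°, dipping toward NE (azimuth ≈ 049°).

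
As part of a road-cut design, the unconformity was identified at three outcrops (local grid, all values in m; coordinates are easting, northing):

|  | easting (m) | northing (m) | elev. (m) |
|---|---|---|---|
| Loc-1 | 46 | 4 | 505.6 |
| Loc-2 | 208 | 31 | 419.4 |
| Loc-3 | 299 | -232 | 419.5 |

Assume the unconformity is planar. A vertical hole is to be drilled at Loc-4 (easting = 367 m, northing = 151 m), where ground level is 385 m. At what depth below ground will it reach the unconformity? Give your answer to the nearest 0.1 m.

66.5 m

Let the plane be z = a·easting + b·northing + c.
Loc-2−Loc-1: 162a + 27b = −86.2;  Loc-3−Loc-1: 253a − 236b = −86.1.
Solving gives a = −0.50303, b = −0.17443.
Then c = 505.6 − a·46 − b·4 = 529.44.
At (367, 151): z_contact = −184.61 − 26.34 + 529.44 = 318.49 m.
Depth below ground = 385 − 318.49 = 66.5 m.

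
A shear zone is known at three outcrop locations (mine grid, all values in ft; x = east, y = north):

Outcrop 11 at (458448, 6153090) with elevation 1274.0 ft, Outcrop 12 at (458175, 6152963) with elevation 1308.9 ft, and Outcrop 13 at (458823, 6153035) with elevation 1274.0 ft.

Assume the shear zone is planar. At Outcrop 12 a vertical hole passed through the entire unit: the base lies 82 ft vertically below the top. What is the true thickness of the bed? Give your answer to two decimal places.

Two edge vectors: Outcrop 11→Outcrop 12 = (-273, -127, 34.9), Outcrop 11→Outcrop 13 = (375, -55, 0).
Normal n = (Outcrop 11→Outcrop 12) × (Outcrop 11→Outcrop 13) = (1919.5, 13087.5, 62640).
So ∂z/∂x = −n_x/n_z = −0.03064 and ∂z/∂y = −n_y/n_z = −0.20893.
|∇z| = √(a²+b²) = 0.21117, so dip δ = arctan(0.21117) = 11.92°.
True thickness = vertical thickness × cos δ = 82 × cos 11.92° = 80.23 ft.

80.23 ft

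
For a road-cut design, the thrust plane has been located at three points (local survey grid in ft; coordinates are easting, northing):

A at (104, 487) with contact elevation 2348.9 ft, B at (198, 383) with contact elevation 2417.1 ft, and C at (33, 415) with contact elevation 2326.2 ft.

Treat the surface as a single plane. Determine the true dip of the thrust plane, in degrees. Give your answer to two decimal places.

28.74°

Two edge vectors: A→B = (94, -104, 68.2), A→C = (-71, -72, -22.7).
Normal n = (A→B) × (A→C) = (7271.2, -2708.4, -14152).
So ∂z/∂easting = −n_x/n_z = 0.51379 and ∂z/∂northing = −n_y/n_z = −0.19138.
Gradient magnitude |∇z| = √(a² + b²) = √(0.26398 + 0.03663) = 0.54828.
True dip = arctan(0.54828) = 28.74°, dipping toward WNW (azimuth ≈ 290°).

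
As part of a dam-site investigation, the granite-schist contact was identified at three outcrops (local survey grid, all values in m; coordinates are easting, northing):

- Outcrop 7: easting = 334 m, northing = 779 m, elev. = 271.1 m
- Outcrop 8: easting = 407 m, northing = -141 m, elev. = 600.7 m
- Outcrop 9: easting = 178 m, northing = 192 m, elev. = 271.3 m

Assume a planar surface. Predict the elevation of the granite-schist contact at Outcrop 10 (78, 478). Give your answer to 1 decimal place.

Two edge vectors: Outcrop 7→Outcrop 8 = (73, -920, 329.6), Outcrop 7→Outcrop 9 = (-156, -587, 0.2).
Normal n = (Outcrop 7→Outcrop 8) × (Outcrop 7→Outcrop 9) = (193291.2, -51432.2, -186371).
So ∂z/∂easting = −n_x/n_z = 1.03713 and ∂z/∂northing = −n_y/n_z = −0.27597.
Intercept c from Outcrop 7: 271.1 − 346.40 + 214.98 = 139.68.
At (78, 478): z = 80.9 − 131.9 + 139.68 = 88.7 m.

88.7 m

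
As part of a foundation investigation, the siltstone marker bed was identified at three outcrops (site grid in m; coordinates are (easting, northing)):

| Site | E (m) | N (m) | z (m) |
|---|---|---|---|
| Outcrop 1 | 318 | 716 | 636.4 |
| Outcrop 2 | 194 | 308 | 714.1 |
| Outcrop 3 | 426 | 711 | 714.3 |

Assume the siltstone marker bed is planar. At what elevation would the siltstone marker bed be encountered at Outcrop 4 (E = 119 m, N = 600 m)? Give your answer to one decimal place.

543.4 m

Let the plane be z = a·E + b·N + c.
Outcrop 2−Outcrop 1: −124a − 408b = 77.7;  Outcrop 3−Outcrop 1: 108a − 5b = 77.9.
Solving gives a = 0.70259, b = −0.40397.
Then c = 636.4 − a·318 − b·716 = 702.22.
At (119, 600): z = 83.6 − 242.4 + 702.22 = 543.4 m.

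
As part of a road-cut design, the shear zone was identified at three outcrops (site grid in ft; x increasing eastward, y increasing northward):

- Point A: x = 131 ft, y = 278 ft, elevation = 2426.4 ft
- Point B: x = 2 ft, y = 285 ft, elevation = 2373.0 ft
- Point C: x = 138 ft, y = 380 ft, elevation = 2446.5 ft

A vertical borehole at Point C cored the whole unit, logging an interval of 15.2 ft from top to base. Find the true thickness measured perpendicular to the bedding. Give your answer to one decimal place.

13.8 ft

Two edge vectors: Point A→Point B = (-129, 7, -53.4), Point A→Point C = (7, 102, 20.1).
Normal n = (Point A→Point B) × (Point A→Point C) = (5587.5, 2219.1, -13207).
So ∂z/∂x = −n_x/n_z = 0.42307 and ∂z/∂y = −n_y/n_z = 0.16802.
|∇z| = √(a²+b²) = 0.45522, so dip δ = arctan(0.45522) = 24.48°.
True thickness = vertical thickness × cos δ = 15.2 × cos 24.48° = 13.8 ft.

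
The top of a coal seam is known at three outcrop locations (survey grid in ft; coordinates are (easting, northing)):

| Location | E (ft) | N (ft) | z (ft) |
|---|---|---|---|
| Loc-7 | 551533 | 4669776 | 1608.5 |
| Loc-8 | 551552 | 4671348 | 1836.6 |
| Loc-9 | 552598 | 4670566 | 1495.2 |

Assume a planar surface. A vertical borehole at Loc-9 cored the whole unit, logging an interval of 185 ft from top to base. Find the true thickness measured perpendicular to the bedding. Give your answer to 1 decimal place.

Let the plane be z = a·E + b·N + c.
Loc-8−Loc-7: 19a + 1572b = 228.1;  Loc-9−Loc-7: 1065a + 790b = −113.3.
Solving gives a = −0.21596, b = 0.14771.
|∇z| = √(a²+b²) = 0.26164, so dip δ = arctan(0.26164) = 14.66°.
True thickness = vertical thickness × cos δ = 185 × cos 14.66° = 179.0 ft.

179.0 ft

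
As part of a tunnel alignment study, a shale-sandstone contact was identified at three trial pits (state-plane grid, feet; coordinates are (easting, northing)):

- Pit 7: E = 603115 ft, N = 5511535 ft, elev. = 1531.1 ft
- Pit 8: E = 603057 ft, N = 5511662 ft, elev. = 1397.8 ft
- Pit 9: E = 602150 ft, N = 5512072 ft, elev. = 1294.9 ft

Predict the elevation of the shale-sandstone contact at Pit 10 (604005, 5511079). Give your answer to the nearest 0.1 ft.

Two edge vectors: Pit 7→Pit 8 = (-58, 127, -133.3), Pit 7→Pit 9 = (-965, 537, -236.2).
Normal n = (Pit 7→Pit 8) × (Pit 7→Pit 9) = (41584.7, 114934.9, 91409).
So ∂z/∂E = −n_x/n_z = −0.454930040 and ∂z/∂N = −n_y/n_z = −1.257369624.
Intercept c from Pit 7: 1531.1 + 274375.13 + 6930036.69 = 7205942.92.
At (604005, 5511079): z = −274780.0 − 6929463.3 + 7205942.92 = 1699.6 ft.

1699.6 ft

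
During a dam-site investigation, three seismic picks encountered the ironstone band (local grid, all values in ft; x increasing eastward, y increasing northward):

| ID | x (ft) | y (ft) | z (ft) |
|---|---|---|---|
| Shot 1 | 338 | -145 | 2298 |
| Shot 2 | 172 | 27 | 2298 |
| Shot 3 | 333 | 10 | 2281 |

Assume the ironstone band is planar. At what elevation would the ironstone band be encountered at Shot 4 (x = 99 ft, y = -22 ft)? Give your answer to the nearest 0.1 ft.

Let the plane be z = a·x + b·y + c.
Shot 2−Shot 1: −166a + 172b = 0;  Shot 3−Shot 1: −5a + 155b = −17.
Solving gives a = −0.11757, b = −0.11347.
Then c = 2298 − a·338 − b·-145 = 2321.29.
At (99, -22): z = −11.6 + 2.5 + 2321.29 = 2312.1 ft.

2312.1 ft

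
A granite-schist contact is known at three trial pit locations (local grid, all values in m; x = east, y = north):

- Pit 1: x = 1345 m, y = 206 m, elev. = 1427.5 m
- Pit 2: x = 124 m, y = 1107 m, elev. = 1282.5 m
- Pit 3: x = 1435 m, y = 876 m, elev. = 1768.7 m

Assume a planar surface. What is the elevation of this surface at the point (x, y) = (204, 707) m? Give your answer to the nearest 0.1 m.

Two edge vectors: Pit 1→Pit 2 = (-1221, 901, -145), Pit 1→Pit 3 = (90, 670, 341.2).
Normal n = (Pit 1→Pit 2) × (Pit 1→Pit 3) = (404571.2, 403555.2, -899160).
So ∂z/∂x = −n_x/n_z = 0.449944 and ∂z/∂y = −n_y/n_z = 0.448814.
Intercept c from Pit 1: 1427.5 − 605.17 − 92.46 = 729.87.
At (204, 707): z = 91.8 + 317.3 + 729.87 = 1139.0 m.

1139.0 m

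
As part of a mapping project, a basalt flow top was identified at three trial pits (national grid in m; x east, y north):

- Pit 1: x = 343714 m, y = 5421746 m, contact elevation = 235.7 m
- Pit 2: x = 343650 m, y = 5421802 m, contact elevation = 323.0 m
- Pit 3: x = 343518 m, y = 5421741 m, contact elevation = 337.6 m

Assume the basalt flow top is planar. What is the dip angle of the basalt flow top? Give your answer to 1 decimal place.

47.3°

Let the plane be z = a·x + b·y + c.
Pit 2−Pit 1: −64a + 56b = 87.3;  Pit 3−Pit 1: −196a − 5b = 101.9.
Solving gives a = −0.54381, b = 0.93743.
Gradient magnitude |∇z| = √(a² + b²) = √(0.29573 + 0.87877) = 1.08375.
True dip = arctan(1.08375) = 47.3°, dipping toward SSE (azimuth ≈ 150°).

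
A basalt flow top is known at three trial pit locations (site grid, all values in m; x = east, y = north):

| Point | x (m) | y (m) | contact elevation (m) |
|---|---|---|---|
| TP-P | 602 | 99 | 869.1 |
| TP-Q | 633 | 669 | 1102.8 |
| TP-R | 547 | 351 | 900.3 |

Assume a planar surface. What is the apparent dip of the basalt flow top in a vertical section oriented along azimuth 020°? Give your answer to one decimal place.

34.6°

Two edge vectors: TP-P→TP-Q = (31, 570, 233.7), TP-P→TP-R = (-55, 252, 31.2).
Normal n = (TP-P→TP-Q) × (TP-P→TP-R) = (-41108.4, -13820.7, 39162).
So ∂z/∂x = −n_x/n_z = 1.04970 and ∂z/∂y = −n_y/n_z = 0.35291.
Unit vector along 020° is (sin 20°, cos 20°) = (0.3420, 0.9397).
Slope in that direction = a·(0.3420) + b·(0.9397) = 0.69065.
Apparent dip = arctan|0.69065| = 34.6° (true dip is 47.9°, so apparent ≤ true as expected).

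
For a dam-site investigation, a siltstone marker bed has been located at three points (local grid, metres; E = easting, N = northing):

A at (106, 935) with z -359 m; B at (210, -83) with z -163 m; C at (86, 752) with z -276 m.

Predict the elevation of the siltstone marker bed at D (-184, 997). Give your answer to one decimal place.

Let the plane be z = a·E + b·N + c.
B−A: 104a − 1018b = 196;  C−A: −20a − 183b = 83.
Solving gives a = −1.23441, b = −0.31864.
Then c = -359 − a·106 − b·935 = 69.78.
At (-184, 997): z = 227.1 − 317.7 + 69.78 = -20.8 m.

-20.8 m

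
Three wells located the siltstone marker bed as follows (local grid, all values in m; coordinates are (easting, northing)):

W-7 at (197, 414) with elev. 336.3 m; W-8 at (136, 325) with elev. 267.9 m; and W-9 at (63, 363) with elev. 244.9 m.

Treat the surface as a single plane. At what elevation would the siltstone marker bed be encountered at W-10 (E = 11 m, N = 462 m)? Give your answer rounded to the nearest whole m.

258 m

Two edge vectors: W-7→W-8 = (-61, -89, -68.4), W-7→W-9 = (-134, -51, -91.4).
Normal n = (W-7→W-8) × (W-7→W-9) = (4646.2, 3590.2, -8815).
So ∂z/∂E = −n_x/n_z = 0.52708 and ∂z/∂N = −n_y/n_z = 0.40728.
Intercept c from W-7: 336.3 − 103.83 − 168.62 = 63.85.
At (11, 462): z = 5.8 + 188.2 + 63.85 = 257.8 m.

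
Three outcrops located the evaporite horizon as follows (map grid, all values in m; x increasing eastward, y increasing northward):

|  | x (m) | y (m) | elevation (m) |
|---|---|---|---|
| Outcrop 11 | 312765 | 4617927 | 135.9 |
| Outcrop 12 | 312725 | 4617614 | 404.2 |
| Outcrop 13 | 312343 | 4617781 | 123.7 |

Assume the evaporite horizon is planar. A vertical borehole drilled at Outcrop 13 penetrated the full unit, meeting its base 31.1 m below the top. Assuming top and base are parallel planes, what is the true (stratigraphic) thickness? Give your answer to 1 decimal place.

Let the plane be z = a·x + b·y + c.
Outcrop 12−Outcrop 11: −40a − 313b = 268.3;  Outcrop 13−Outcrop 11: −422a − 146b = −12.2.
Solving gives a = 0.34053, b = −0.90071.
|∇z| = √(a²+b²) = 0.96293, so dip δ = arctan(0.96293) = 43.92°.
True thickness = vertical thickness × cos δ = 31.1 × cos 43.92° = 22.4 m.

22.4 m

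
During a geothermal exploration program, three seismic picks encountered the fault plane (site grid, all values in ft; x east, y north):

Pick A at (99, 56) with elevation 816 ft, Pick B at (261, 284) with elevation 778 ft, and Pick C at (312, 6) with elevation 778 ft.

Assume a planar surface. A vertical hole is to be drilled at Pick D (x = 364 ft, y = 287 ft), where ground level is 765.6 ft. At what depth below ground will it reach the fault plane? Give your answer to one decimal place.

6.9 ft

Let the plane be z = a·x + b·y + c.
Pick B−Pick A: 162a + 228b = −38;  Pick C−Pick A: 213a − 50b = −38.
Solving gives a = −0.18643, b = −0.03420.
Then c = 816 − a·99 − b·56 = 836.37.
At (364, 287): z_contact = −67.86 − 9.82 + 836.37 = 758.69 ft.
Depth below ground = 765.6 − 758.69 = 6.9 ft.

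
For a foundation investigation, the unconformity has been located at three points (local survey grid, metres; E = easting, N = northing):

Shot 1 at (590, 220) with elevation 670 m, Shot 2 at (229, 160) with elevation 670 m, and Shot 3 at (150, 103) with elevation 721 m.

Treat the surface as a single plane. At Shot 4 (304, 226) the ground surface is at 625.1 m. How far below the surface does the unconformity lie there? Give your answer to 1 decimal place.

17.3 m

Two edge vectors: Shot 1→Shot 2 = (-361, -60, 0), Shot 1→Shot 3 = (-440, -117, 51).
Normal n = (Shot 1→Shot 2) × (Shot 1→Shot 3) = (-3060, 18411, 15837).
So ∂z/∂E = −n_x/n_z = 0.19322 and ∂z/∂N = −n_y/n_z = −1.16253.
Intercept c from Shot 1: 670 − 114.00 + 255.76 = 811.76.
At (304, 226): z_contact = 58.74 − 262.73 + 811.76 = 607.76 m.
Depth below ground = 625.1 − 607.76 = 17.3 m.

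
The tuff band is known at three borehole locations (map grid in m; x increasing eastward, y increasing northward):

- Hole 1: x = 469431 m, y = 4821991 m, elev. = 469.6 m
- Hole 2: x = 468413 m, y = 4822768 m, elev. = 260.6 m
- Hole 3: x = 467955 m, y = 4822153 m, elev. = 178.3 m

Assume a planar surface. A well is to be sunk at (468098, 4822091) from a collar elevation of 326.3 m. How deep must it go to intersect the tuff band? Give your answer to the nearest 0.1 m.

119.2 m

Let the plane be z = a·x + b·y + c.
Hole 2−Hole 1: −1018a + 777b = −209;  Hole 3−Hole 1: −1476a + 162b = −291.3.
Solving gives a = 0.196023061, b = −0.012160263.
Then c = 469.6 − a·469431 − b·4821991 = −32913.02.
At (468098, 4822091): z_contact = 91758.00 − 58637.89 − 32913.02 = 207.09 m.
Depth below ground = 326.3 − 207.09 = 119.2 m.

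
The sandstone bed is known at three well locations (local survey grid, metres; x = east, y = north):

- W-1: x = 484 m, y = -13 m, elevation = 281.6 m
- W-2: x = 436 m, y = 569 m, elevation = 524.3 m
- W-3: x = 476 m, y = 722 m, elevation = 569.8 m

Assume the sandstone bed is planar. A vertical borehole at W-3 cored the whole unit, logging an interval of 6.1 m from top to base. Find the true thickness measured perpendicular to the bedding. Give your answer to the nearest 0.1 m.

Two edge vectors: W-1→W-2 = (-48, 582, 242.7), W-1→W-3 = (-8, 735, 288.2).
Normal n = (W-1→W-2) × (W-1→W-3) = (-10652.1, 11892, -30624).
So ∂z/∂x = −n_x/n_z = −0.34784 and ∂z/∂y = −n_y/n_z = 0.38832.
|∇z| = √(a²+b²) = 0.52133, so dip δ = arctan(0.52133) = 27.53°.
True thickness = vertical thickness × cos δ = 6.1 × cos 27.53° = 5.4 m.

5.4 m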